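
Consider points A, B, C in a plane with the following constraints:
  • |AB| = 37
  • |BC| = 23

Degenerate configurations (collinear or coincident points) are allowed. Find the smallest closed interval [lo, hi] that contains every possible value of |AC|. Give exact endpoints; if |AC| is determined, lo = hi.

|AC| ∈ [14, 60]  (≈ [14.0000, 60.0000])

|AB| ∈ {37}
|BC| ∈ {23}
|AC| ∈ [14, 60]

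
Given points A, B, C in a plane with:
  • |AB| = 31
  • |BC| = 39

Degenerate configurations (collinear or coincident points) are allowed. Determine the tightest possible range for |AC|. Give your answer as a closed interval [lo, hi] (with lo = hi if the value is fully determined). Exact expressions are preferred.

|AC| ∈ [8, 70]  (≈ [8.0000, 70.0000])

|AB| ∈ {31}
|BC| ∈ {39}
|AC| ∈ [8, 70]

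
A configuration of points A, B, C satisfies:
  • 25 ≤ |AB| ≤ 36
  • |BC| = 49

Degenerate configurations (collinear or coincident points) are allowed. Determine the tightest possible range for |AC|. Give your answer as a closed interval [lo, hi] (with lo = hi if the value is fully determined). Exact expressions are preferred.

|AB| ∈ [25, 36]
|BC| ∈ {49}
|AC| ∈ [13, 85]

|AC| ∈ [13, 85]  (≈ [13.0000, 85.0000])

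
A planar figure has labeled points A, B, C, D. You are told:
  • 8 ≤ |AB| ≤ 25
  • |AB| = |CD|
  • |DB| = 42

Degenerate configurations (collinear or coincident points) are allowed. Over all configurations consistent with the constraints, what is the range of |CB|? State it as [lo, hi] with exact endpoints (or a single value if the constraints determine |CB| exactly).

|CB| ∈ [17, 67]  (≈ [17.0000, 67.0000])

|AB| ∈ [8, 25]
|BD| ∈ {42}
|CD| ∈ [8, 25]
|AD| ∈ [17, 67]
|BC| ∈ [17, 67]
|AC| ∈ [0, 92]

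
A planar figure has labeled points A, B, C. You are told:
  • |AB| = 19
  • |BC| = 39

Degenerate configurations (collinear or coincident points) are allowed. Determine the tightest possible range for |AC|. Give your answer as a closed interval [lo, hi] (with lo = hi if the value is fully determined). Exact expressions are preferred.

|AC| ∈ [20, 58]  (≈ [20.0000, 58.0000])

|AB| ∈ {19}
|BC| ∈ {39}
|AC| ∈ [20, 58]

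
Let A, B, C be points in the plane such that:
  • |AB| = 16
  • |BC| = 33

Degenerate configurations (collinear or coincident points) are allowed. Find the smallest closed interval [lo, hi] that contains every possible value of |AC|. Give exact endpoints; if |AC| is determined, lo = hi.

|AB| ∈ {16}
|BC| ∈ {33}
|AC| ∈ [17, 49]

|AC| ∈ [17, 49]  (≈ [17.0000, 49.0000])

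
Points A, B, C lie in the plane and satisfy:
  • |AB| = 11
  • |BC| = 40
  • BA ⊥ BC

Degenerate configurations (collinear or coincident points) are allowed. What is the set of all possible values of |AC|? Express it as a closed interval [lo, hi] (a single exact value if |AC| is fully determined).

|AB| ∈ {11}
|BC| ∈ {40}
|AC| ∈ {√(1721)}

|AC| = √(1721)  (≈ 41.4849)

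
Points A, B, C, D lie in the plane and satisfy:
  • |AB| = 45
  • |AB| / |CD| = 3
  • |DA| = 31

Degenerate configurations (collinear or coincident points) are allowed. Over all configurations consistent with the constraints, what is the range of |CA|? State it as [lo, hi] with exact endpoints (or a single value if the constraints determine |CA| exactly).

|CA| ∈ [16, 46]  (≈ [16.0000, 46.0000])

|AB| ∈ {45}
|AD| ∈ {31}
|CD| ∈ {15}
|BD| ∈ [14, 76]
|AC| ∈ [16, 46]
|BC| ∈ [0, 91]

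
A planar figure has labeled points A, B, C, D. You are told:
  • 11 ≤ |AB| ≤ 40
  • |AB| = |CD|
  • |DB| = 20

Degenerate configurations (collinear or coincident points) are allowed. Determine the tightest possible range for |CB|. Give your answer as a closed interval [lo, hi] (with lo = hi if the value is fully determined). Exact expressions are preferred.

|AB| ∈ [11, 40]
|BD| ∈ {20}
|CD| ∈ [11, 40]
|AD| ∈ [0, 60]
|BC| ∈ [0, 60]
|AC| ∈ [0, 100]

|CB| ∈ [0, 60]  (≈ [0.0000, 60.0000])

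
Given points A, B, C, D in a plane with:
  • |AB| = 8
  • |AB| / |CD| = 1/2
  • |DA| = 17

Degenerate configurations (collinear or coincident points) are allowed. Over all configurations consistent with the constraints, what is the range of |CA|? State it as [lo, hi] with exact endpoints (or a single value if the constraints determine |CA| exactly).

|CA| ∈ [1, 33]  (≈ [1.0000, 33.0000])

|AB| ∈ {8}
|AD| ∈ {17}
|CD| ∈ {16}
|BD| ∈ [9, 25]
|AC| ∈ [1, 33]
|BC| ∈ [0, 41]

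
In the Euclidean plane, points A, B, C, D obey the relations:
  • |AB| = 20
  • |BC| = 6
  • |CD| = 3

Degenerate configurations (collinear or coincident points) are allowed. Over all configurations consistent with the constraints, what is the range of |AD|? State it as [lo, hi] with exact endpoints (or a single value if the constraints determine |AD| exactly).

|AB| ∈ {20}
|BC| ∈ {6}
|CD| ∈ {3}
|AC| ∈ [14, 26]
|BD| ∈ [3, 9]
|AD| ∈ [11, 29]

|AD| ∈ [11, 29]  (≈ [11.0000, 29.0000])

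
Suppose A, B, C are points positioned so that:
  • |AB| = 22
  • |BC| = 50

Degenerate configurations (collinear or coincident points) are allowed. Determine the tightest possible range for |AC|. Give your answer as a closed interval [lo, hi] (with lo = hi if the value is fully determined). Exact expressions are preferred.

|AB| ∈ {22}
|BC| ∈ {50}
|AC| ∈ [28, 72]

|AC| ∈ [28, 72]  (≈ [28.0000, 72.0000])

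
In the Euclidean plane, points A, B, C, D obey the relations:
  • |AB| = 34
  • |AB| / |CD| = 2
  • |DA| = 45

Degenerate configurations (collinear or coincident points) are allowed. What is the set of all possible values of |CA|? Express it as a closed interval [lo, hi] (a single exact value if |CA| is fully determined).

|CA| ∈ [28, 62]  (≈ [28.0000, 62.0000])

|AB| ∈ {34}
|AD| ∈ {45}
|CD| ∈ {17}
|BD| ∈ [11, 79]
|AC| ∈ [28, 62]
|BC| ∈ [0, 96]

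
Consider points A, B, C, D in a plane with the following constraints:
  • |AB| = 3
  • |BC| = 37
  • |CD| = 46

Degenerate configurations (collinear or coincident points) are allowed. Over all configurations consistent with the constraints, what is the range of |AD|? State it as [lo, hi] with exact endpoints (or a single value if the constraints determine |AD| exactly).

|AD| ∈ [6, 86]  (≈ [6.0000, 86.0000])

|AB| ∈ {3}
|BC| ∈ {37}
|CD| ∈ {46}
|AC| ∈ [34, 40]
|BD| ∈ [9, 83]
|AD| ∈ [6, 86]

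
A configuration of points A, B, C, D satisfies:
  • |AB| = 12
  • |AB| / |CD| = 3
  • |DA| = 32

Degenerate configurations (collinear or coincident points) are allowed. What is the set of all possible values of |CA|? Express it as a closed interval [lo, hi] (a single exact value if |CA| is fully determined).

|CA| ∈ [28, 36]  (≈ [28.0000, 36.0000])

|AB| ∈ {12}
|AD| ∈ {32}
|CD| ∈ {4}
|BD| ∈ [20, 44]
|AC| ∈ [28, 36]
|BC| ∈ [16, 48]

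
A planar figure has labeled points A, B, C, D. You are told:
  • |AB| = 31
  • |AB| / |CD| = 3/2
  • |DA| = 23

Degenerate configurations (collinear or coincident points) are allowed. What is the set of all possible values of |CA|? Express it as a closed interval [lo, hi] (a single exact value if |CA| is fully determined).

|AB| ∈ {31}
|AD| ∈ {23}
|CD| ∈ {62/3}
|BD| ∈ [8, 54]
|AC| ∈ [7/3, 131/3]
|BC| ∈ [0, 224/3]

|CA| ∈ [7/3, 131/3]  (≈ [2.3333, 43.6667])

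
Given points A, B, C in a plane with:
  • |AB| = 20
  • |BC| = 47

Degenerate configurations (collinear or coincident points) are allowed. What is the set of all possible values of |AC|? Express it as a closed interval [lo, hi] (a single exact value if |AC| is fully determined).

|AB| ∈ {20}
|BC| ∈ {47}
|AC| ∈ [27, 67]

|AC| ∈ [27, 67]  (≈ [27.0000, 67.0000])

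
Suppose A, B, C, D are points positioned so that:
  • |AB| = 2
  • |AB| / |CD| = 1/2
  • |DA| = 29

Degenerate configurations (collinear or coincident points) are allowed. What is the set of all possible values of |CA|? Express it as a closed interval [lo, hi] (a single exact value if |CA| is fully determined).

|AB| ∈ {2}
|AD| ∈ {29}
|CD| ∈ {4}
|BD| ∈ [27, 31]
|AC| ∈ [25, 33]
|BC| ∈ [23, 35]

|CA| ∈ [25, 33]  (≈ [25.0000, 33.0000])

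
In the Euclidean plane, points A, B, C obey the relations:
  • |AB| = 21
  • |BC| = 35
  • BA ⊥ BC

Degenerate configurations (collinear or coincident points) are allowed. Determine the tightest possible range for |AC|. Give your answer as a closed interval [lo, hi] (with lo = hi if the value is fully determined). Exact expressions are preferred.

|AB| ∈ {21}
|BC| ∈ {35}
|AC| ∈ {7·√(34)}

|AC| = 7·√(34)  (≈ 40.8167)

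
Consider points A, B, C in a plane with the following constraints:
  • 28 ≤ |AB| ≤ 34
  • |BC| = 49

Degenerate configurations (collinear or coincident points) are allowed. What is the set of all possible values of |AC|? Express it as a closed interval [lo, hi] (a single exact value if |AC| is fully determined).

|AB| ∈ [28, 34]
|BC| ∈ {49}
|AC| ∈ [15, 83]

|AC| ∈ [15, 83]  (≈ [15.0000, 83.0000])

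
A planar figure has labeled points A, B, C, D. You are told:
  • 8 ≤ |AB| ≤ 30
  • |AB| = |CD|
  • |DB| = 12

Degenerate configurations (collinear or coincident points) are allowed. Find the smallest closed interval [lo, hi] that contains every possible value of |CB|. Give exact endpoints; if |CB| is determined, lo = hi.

|AB| ∈ [8, 30]
|BD| ∈ {12}
|CD| ∈ [8, 30]
|AD| ∈ [0, 42]
|BC| ∈ [0, 42]
|AC| ∈ [0, 72]

|CB| ∈ [0, 42]  (≈ [0.0000, 42.0000])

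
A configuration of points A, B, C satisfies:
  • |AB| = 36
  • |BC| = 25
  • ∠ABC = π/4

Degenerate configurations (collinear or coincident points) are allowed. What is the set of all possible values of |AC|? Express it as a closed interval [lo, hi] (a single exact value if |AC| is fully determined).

|AB| ∈ {36}
|BC| ∈ {25}
|AC| ∈ {√(1921 - 900·√(2))}

|AC| = √(1921 - 900·√(2))  (≈ 25.4599)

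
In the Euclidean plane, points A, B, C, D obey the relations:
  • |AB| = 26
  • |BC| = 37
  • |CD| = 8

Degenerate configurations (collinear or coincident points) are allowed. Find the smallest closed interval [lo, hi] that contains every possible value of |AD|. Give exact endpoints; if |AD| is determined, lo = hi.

|AB| ∈ {26}
|BC| ∈ {37}
|CD| ∈ {8}
|AC| ∈ [11, 63]
|BD| ∈ [29, 45]
|AD| ∈ [3, 71]

|AD| ∈ [3, 71]  (≈ [3.0000, 71.0000])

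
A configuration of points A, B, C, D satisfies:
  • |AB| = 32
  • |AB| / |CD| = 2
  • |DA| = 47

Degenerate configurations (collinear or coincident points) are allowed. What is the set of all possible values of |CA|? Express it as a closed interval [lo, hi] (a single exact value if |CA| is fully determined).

|CA| ∈ [31, 63]  (≈ [31.0000, 63.0000])

|AB| ∈ {32}
|AD| ∈ {47}
|CD| ∈ {16}
|BD| ∈ [15, 79]
|AC| ∈ [31, 63]
|BC| ∈ [0, 95]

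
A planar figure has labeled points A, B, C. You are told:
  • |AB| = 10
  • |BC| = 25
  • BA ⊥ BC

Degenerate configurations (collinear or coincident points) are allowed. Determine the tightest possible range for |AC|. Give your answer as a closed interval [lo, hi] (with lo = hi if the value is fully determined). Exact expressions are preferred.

|AB| ∈ {10}
|BC| ∈ {25}
|AC| ∈ {5·√(29)}

|AC| = 5·√(29)  (≈ 26.9258)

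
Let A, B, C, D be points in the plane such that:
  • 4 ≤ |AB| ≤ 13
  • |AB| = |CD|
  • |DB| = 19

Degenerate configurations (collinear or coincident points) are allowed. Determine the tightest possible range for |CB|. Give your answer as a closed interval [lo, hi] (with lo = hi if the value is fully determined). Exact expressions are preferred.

|CB| ∈ [6, 32]  (≈ [6.0000, 32.0000])

|AB| ∈ [4, 13]
|BD| ∈ {19}
|CD| ∈ [4, 13]
|AD| ∈ [6, 32]
|BC| ∈ [6, 32]
|AC| ∈ [0, 45]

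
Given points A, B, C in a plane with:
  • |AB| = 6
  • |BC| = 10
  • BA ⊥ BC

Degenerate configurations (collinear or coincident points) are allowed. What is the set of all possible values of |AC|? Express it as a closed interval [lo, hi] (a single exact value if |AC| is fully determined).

|AB| ∈ {6}
|BC| ∈ {10}
|AC| ∈ {2·√(34)}

|AC| = 2·√(34)  (≈ 11.6619)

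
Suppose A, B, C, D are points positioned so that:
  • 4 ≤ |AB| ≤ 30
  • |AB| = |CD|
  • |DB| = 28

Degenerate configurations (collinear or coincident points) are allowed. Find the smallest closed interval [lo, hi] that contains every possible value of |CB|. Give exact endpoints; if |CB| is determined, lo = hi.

|AB| ∈ [4, 30]
|BD| ∈ {28}
|CD| ∈ [4, 30]
|AD| ∈ [0, 58]
|BC| ∈ [0, 58]
|AC| ∈ [0, 88]

|CB| ∈ [0, 58]  (≈ [0.0000, 58.0000])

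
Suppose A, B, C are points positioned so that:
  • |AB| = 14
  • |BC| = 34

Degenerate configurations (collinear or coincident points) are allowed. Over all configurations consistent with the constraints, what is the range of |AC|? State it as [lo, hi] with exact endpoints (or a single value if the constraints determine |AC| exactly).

|AB| ∈ {14}
|BC| ∈ {34}
|AC| ∈ [20, 48]

|AC| ∈ [20, 48]  (≈ [20.0000, 48.0000])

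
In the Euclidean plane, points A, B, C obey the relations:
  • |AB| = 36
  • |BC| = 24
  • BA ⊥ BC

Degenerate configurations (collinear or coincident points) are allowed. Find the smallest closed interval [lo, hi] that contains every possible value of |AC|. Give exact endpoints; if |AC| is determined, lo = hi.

|AB| ∈ {36}
|BC| ∈ {24}
|AC| ∈ {12·√(13)}

|AC| = 12·√(13)  (≈ 43.2666)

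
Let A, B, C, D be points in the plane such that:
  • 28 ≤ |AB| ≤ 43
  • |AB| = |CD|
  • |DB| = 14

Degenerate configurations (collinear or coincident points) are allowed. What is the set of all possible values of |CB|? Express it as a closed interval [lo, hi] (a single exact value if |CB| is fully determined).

|CB| ∈ [14, 57]  (≈ [14.0000, 57.0000])

|AB| ∈ [28, 43]
|BD| ∈ {14}
|CD| ∈ [28, 43]
|AD| ∈ [14, 57]
|BC| ∈ [14, 57]
|AC| ∈ [0, 100]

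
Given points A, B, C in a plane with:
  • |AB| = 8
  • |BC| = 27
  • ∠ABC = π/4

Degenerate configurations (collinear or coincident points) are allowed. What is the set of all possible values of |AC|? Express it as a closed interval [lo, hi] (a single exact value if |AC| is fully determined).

|AB| ∈ {8}
|BC| ∈ {27}
|AC| ∈ {√(793 - 216·√(2))}

|AC| = √(793 - 216·√(2))  (≈ 22.0801)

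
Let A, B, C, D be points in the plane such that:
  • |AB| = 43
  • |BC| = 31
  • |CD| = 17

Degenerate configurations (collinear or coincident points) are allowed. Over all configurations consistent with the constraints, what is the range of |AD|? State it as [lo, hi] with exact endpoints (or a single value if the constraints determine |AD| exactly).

|AD| ∈ [0, 91]  (≈ [0.0000, 91.0000])

|AB| ∈ {43}
|BC| ∈ {31}
|CD| ∈ {17}
|AC| ∈ [12, 74]
|BD| ∈ [14, 48]
|AD| ∈ [0, 91]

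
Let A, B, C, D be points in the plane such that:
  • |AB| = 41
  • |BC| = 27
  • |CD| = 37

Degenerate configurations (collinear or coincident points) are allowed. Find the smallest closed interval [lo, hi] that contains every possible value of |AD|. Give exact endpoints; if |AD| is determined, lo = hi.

|AB| ∈ {41}
|BC| ∈ {27}
|CD| ∈ {37}
|AC| ∈ [14, 68]
|BD| ∈ [10, 64]
|AD| ∈ [0, 105]

|AD| ∈ [0, 105]  (≈ [0.0000, 105.0000])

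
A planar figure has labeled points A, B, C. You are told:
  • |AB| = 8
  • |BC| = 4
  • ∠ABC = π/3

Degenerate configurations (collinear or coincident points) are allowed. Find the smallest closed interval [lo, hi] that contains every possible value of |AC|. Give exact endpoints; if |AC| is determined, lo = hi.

|AC| = 4·√(3)  (≈ 6.9282)

|AB| ∈ {8}
|BC| ∈ {4}
|AC| ∈ {4·√(3)}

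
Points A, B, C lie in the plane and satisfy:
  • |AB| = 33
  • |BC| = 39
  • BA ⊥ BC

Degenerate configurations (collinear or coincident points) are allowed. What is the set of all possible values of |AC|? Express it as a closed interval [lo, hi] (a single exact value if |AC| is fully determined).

|AB| ∈ {33}
|BC| ∈ {39}
|AC| ∈ {3·√(290)}

|AC| = 3·√(290)  (≈ 51.0882)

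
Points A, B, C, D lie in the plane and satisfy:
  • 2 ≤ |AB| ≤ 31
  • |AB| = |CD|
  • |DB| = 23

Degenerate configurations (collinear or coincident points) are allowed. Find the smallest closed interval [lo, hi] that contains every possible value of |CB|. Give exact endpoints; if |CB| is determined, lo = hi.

|CB| ∈ [0, 54]  (≈ [0.0000, 54.0000])

|AB| ∈ [2, 31]
|BD| ∈ {23}
|CD| ∈ [2, 31]
|AD| ∈ [0, 54]
|BC| ∈ [0, 54]
|AC| ∈ [0, 85]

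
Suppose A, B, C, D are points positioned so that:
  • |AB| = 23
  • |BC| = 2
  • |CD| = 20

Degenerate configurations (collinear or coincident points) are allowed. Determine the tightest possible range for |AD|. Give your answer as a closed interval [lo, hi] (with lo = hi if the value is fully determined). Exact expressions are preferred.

|AB| ∈ {23}
|BC| ∈ {2}
|CD| ∈ {20}
|AC| ∈ [21, 25]
|BD| ∈ [18, 22]
|AD| ∈ [1, 45]

|AD| ∈ [1, 45]  (≈ [1.0000, 45.0000])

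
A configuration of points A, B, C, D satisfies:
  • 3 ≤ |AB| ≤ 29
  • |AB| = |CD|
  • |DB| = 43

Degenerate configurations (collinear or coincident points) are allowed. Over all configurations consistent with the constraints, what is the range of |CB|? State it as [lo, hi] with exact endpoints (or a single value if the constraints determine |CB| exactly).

|AB| ∈ [3, 29]
|BD| ∈ {43}
|CD| ∈ [3, 29]
|AD| ∈ [14, 72]
|BC| ∈ [14, 72]
|AC| ∈ [0, 101]

|CB| ∈ [14, 72]  (≈ [14.0000, 72.0000])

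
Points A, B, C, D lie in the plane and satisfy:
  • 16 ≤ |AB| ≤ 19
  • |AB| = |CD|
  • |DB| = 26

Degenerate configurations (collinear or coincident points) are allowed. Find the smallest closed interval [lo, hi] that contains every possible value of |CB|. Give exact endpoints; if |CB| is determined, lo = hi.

|AB| ∈ [16, 19]
|BD| ∈ {26}
|CD| ∈ [16, 19]
|AD| ∈ [7, 45]
|BC| ∈ [7, 45]
|AC| ∈ [0, 64]

|CB| ∈ [7, 45]  (≈ [7.0000, 45.0000])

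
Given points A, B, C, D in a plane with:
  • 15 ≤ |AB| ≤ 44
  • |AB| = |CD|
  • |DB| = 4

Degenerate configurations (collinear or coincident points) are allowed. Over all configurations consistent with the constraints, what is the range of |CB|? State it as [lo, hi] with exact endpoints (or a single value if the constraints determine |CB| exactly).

|AB| ∈ [15, 44]
|BD| ∈ {4}
|CD| ∈ [15, 44]
|AD| ∈ [11, 48]
|BC| ∈ [11, 48]
|AC| ∈ [0, 92]

|CB| ∈ [11, 48]  (≈ [11.0000, 48.0000])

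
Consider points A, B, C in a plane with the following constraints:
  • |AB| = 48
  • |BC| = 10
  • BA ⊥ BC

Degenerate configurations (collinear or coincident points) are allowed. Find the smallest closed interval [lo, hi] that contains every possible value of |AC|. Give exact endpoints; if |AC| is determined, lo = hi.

|AC| = 2·√(601)  (≈ 49.0306)

|AB| ∈ {48}
|BC| ∈ {10}
|AC| ∈ {2·√(601)}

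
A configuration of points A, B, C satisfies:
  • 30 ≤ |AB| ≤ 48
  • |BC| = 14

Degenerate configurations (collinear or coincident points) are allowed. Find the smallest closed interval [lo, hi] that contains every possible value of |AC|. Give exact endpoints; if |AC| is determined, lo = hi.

|AC| ∈ [16, 62]  (≈ [16.0000, 62.0000])

|AB| ∈ [30, 48]
|BC| ∈ {14}
|AC| ∈ [16, 62]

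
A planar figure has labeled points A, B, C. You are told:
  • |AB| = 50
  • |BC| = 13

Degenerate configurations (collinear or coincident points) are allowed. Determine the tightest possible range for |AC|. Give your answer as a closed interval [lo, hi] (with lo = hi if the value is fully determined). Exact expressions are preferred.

|AC| ∈ [37, 63]  (≈ [37.0000, 63.0000])

|AB| ∈ {50}
|BC| ∈ {13}
|AC| ∈ [37, 63]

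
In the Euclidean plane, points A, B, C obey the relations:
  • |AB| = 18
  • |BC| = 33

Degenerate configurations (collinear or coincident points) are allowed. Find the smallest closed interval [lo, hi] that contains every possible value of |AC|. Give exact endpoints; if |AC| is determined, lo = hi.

|AC| ∈ [15, 51]  (≈ [15.0000, 51.0000])

|AB| ∈ {18}
|BC| ∈ {33}
|AC| ∈ [15, 51]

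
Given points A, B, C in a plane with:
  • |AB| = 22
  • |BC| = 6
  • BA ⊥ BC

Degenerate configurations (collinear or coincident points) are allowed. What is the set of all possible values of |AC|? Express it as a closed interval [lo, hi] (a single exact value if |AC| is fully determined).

|AB| ∈ {22}
|BC| ∈ {6}
|AC| ∈ {2·√(130)}

|AC| = 2·√(130)  (≈ 22.8035)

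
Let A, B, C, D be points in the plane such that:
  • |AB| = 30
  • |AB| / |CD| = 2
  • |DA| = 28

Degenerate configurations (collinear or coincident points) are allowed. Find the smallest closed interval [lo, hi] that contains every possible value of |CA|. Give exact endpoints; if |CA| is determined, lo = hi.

|CA| ∈ [13, 43]  (≈ [13.0000, 43.0000])

|AB| ∈ {30}
|AD| ∈ {28}
|CD| ∈ {15}
|BD| ∈ [2, 58]
|AC| ∈ [13, 43]
|BC| ∈ [0, 73]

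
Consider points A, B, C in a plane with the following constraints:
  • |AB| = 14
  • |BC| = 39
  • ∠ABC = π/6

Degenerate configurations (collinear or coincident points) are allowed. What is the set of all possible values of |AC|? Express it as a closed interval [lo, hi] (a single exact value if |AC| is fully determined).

|AC| = √(1717 - 546·√(3))  (≈ 27.7723)

|AB| ∈ {14}
|BC| ∈ {39}
|AC| ∈ {√(1717 - 546·√(3))}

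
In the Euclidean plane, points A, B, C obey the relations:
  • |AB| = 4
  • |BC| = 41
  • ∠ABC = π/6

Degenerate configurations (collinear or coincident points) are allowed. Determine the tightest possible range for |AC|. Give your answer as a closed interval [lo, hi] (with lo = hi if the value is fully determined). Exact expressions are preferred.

|AB| ∈ {4}
|BC| ∈ {41}
|AC| ∈ {√(1697 - 164·√(3))}

|AC| = √(1697 - 164·√(3))  (≈ 37.5891)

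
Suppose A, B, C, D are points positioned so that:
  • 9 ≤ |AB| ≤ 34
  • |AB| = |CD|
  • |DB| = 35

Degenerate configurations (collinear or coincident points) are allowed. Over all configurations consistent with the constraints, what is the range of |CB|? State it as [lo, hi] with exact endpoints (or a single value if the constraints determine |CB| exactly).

|CB| ∈ [1, 69]  (≈ [1.0000, 69.0000])

|AB| ∈ [9, 34]
|BD| ∈ {35}
|CD| ∈ [9, 34]
|AD| ∈ [1, 69]
|BC| ∈ [1, 69]
|AC| ∈ [0, 103]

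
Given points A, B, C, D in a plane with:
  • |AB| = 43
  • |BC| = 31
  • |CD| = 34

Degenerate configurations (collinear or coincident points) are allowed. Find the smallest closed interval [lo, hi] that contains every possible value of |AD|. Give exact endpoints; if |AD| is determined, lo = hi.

|AD| ∈ [0, 108]  (≈ [0.0000, 108.0000])

|AB| ∈ {43}
|BC| ∈ {31}
|CD| ∈ {34}
|AC| ∈ [12, 74]
|BD| ∈ [3, 65]
|AD| ∈ [0, 108]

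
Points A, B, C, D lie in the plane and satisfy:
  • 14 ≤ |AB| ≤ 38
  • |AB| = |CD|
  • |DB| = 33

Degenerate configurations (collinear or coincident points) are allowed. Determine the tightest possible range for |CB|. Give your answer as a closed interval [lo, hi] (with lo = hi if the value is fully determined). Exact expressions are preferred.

|CB| ∈ [0, 71]  (≈ [0.0000, 71.0000])

|AB| ∈ [14, 38]
|BD| ∈ {33}
|CD| ∈ [14, 38]
|AD| ∈ [0, 71]
|BC| ∈ [0, 71]
|AC| ∈ [0, 109]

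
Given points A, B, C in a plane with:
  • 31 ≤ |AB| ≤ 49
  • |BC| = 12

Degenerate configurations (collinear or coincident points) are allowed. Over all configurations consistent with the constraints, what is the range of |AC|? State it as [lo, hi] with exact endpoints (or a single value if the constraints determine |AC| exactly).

|AB| ∈ [31, 49]
|BC| ∈ {12}
|AC| ∈ [19, 61]

|AC| ∈ [19, 61]  (≈ [19.0000, 61.0000])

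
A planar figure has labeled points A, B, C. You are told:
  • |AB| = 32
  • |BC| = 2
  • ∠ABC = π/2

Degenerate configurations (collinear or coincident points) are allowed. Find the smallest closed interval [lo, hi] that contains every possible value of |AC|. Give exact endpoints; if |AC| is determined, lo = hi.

|AC| = 2·√(257)  (≈ 32.0624)

|AB| ∈ {32}
|BC| ∈ {2}
|AC| ∈ {2·√(257)}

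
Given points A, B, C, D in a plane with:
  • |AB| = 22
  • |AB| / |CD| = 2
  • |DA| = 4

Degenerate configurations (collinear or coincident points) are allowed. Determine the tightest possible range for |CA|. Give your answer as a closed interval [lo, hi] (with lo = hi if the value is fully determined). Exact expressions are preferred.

|AB| ∈ {22}
|AD| ∈ {4}
|CD| ∈ {11}
|BD| ∈ [18, 26]
|AC| ∈ [7, 15]
|BC| ∈ [7, 37]

|CA| ∈ [7, 15]  (≈ [7.0000, 15.0000])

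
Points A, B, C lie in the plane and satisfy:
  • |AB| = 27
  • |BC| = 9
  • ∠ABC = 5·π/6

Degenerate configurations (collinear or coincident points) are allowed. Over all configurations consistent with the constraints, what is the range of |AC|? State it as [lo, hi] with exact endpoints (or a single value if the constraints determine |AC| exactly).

|AC| = 9·√(3·√(3) + 10)  (≈ 35.0840)

|AB| ∈ {27}
|BC| ∈ {9}
|AC| ∈ {9·√(3·√(3) + 10)}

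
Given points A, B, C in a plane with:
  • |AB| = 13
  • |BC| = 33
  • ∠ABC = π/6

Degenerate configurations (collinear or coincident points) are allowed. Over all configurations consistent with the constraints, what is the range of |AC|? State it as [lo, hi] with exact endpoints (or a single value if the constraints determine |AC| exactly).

|AB| ∈ {13}
|BC| ∈ {33}
|AC| ∈ {√(1258 - 429·√(3))}

|AC| = √(1258 - 429·√(3))  (≈ 22.6925)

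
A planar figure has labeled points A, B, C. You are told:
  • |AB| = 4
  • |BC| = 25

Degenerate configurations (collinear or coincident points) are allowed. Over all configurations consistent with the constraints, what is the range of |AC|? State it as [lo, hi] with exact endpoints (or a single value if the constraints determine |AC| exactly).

|AB| ∈ {4}
|BC| ∈ {25}
|AC| ∈ [21, 29]

|AC| ∈ [21, 29]  (≈ [21.0000, 29.0000])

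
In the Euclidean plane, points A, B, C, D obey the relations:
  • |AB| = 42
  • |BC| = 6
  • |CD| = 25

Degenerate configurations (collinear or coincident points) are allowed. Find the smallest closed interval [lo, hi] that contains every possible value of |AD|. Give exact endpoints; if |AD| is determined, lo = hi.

|AB| ∈ {42}
|BC| ∈ {6}
|CD| ∈ {25}
|AC| ∈ [36, 48]
|BD| ∈ [19, 31]
|AD| ∈ [11, 73]

|AD| ∈ [11, 73]  (≈ [11.0000, 73.0000])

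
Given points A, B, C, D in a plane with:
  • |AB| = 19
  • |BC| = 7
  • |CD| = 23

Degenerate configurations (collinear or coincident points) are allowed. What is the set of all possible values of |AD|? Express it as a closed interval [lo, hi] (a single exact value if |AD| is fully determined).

|AD| ∈ [0, 49]  (≈ [0.0000, 49.0000])

|AB| ∈ {19}
|BC| ∈ {7}
|CD| ∈ {23}
|AC| ∈ [12, 26]
|BD| ∈ [16, 30]
|AD| ∈ [0, 49]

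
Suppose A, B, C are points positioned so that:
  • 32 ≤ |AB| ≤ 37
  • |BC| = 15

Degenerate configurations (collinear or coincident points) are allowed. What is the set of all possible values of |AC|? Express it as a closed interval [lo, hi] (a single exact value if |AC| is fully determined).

|AC| ∈ [17, 52]  (≈ [17.0000, 52.0000])

|AB| ∈ [32, 37]
|BC| ∈ {15}
|AC| ∈ [17, 52]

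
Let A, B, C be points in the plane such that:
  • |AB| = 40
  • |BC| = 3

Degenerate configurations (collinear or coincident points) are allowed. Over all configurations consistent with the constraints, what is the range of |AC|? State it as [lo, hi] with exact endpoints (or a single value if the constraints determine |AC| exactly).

|AB| ∈ {40}
|BC| ∈ {3}
|AC| ∈ [37, 43]

|AC| ∈ [37, 43]  (≈ [37.0000, 43.0000])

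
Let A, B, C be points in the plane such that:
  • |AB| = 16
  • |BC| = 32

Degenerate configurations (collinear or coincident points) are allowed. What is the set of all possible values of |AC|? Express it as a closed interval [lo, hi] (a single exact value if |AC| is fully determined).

|AC| ∈ [16, 48]  (≈ [16.0000, 48.0000])

|AB| ∈ {16}
|BC| ∈ {32}
|AC| ∈ [16, 48]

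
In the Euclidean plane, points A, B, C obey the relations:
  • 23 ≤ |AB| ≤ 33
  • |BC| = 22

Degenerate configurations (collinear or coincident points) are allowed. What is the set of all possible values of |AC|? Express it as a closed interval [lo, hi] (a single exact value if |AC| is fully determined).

|AB| ∈ [23, 33]
|BC| ∈ {22}
|AC| ∈ [1, 55]

|AC| ∈ [1, 55]  (≈ [1.0000, 55.0000])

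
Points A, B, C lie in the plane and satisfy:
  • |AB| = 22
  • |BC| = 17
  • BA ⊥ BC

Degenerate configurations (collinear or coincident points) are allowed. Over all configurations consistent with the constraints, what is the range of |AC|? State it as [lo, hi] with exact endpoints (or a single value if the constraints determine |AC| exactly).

|AB| ∈ {22}
|BC| ∈ {17}
|AC| ∈ {√(773)}

|AC| = √(773)  (≈ 27.8029)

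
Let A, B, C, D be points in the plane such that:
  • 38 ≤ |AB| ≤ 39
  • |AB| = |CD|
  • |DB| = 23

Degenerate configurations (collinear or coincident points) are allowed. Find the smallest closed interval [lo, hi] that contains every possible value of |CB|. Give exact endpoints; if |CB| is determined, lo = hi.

|CB| ∈ [15, 62]  (≈ [15.0000, 62.0000])

|AB| ∈ [38, 39]
|BD| ∈ {23}
|CD| ∈ [38, 39]
|AD| ∈ [15, 62]
|BC| ∈ [15, 62]
|AC| ∈ [0, 101]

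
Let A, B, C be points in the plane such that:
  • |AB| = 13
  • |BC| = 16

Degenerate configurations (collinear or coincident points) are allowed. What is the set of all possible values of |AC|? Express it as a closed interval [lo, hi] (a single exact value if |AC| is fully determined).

|AB| ∈ {13}
|BC| ∈ {16}
|AC| ∈ [3, 29]

|AC| ∈ [3, 29]  (≈ [3.0000, 29.0000])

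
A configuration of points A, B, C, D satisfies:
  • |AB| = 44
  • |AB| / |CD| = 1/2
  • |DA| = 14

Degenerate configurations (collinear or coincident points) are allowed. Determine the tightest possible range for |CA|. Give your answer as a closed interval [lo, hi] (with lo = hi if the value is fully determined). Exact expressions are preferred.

|AB| ∈ {44}
|AD| ∈ {14}
|CD| ∈ {88}
|BD| ∈ [30, 58]
|AC| ∈ [74, 102]
|BC| ∈ [30, 146]

|CA| ∈ [74, 102]  (≈ [74.0000, 102.0000])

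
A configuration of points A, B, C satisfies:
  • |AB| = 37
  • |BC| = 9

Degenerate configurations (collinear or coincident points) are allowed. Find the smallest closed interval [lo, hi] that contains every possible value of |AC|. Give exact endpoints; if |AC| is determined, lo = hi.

|AB| ∈ {37}
|BC| ∈ {9}
|AC| ∈ [28, 46]

|AC| ∈ [28, 46]  (≈ [28.0000, 46.0000])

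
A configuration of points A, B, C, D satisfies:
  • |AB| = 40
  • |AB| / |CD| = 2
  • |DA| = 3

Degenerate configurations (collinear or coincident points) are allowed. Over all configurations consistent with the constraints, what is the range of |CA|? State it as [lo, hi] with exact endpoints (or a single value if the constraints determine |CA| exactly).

|CA| ∈ [17, 23]  (≈ [17.0000, 23.0000])

|AB| ∈ {40}
|AD| ∈ {3}
|CD| ∈ {20}
|BD| ∈ [37, 43]
|AC| ∈ [17, 23]
|BC| ∈ [17, 63]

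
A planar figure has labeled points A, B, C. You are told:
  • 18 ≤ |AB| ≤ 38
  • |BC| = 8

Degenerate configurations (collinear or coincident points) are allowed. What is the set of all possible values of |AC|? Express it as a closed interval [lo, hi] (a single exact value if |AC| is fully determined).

|AC| ∈ [10, 46]  (≈ [10.0000, 46.0000])

|AB| ∈ [18, 38]
|BC| ∈ {8}
|AC| ∈ [10, 46]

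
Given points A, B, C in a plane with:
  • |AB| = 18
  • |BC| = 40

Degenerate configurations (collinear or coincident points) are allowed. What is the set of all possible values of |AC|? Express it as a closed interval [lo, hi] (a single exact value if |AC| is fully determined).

|AC| ∈ [22, 58]  (≈ [22.0000, 58.0000])

|AB| ∈ {18}
|BC| ∈ {40}
|AC| ∈ [22, 58]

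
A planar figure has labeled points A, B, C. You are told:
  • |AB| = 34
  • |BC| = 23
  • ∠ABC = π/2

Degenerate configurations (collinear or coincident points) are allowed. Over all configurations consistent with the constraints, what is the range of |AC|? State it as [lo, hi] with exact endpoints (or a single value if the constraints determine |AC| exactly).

|AC| = √(1685)  (≈ 41.0488)

|AB| ∈ {34}
|BC| ∈ {23}
|AC| ∈ {√(1685)}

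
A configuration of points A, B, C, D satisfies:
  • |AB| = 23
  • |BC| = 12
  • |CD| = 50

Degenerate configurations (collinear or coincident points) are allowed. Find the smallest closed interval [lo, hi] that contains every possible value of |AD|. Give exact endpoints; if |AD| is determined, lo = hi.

|AB| ∈ {23}
|BC| ∈ {12}
|CD| ∈ {50}
|AC| ∈ [11, 35]
|BD| ∈ [38, 62]
|AD| ∈ [15, 85]

|AD| ∈ [15, 85]  (≈ [15.0000, 85.0000])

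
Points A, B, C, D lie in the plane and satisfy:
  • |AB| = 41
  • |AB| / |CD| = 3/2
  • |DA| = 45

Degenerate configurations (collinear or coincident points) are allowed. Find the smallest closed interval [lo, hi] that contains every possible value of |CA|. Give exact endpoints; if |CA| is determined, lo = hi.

|CA| ∈ [53/3, 217/3]  (≈ [17.6667, 72.3333])

|AB| ∈ {41}
|AD| ∈ {45}
|CD| ∈ {82/3}
|BD| ∈ [4, 86]
|AC| ∈ [53/3, 217/3]
|BC| ∈ [0, 340/3]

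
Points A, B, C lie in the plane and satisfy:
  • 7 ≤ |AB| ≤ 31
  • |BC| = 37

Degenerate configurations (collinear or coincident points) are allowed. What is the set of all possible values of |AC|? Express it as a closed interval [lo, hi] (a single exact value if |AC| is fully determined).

|AC| ∈ [6, 68]  (≈ [6.0000, 68.0000])

|AB| ∈ [7, 31]
|BC| ∈ {37}
|AC| ∈ [6, 68]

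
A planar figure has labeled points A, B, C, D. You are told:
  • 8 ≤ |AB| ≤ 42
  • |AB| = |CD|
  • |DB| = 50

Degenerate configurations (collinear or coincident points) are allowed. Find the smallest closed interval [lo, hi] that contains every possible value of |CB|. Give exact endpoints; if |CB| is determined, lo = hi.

|AB| ∈ [8, 42]
|BD| ∈ {50}
|CD| ∈ [8, 42]
|AD| ∈ [8, 92]
|BC| ∈ [8, 92]
|AC| ∈ [0, 134]

|CB| ∈ [8, 92]  (≈ [8.0000, 92.0000])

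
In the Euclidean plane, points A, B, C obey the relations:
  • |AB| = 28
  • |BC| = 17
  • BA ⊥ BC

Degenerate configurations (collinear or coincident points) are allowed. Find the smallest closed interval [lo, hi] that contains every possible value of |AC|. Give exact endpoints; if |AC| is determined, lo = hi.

|AB| ∈ {28}
|BC| ∈ {17}
|AC| ∈ {√(1073)}

|AC| = √(1073)  (≈ 32.7567)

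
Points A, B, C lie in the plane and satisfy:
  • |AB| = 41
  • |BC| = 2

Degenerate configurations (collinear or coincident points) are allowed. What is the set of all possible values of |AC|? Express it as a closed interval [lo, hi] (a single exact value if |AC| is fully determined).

|AC| ∈ [39, 43]  (≈ [39.0000, 43.0000])

|AB| ∈ {41}
|BC| ∈ {2}
|AC| ∈ [39, 43]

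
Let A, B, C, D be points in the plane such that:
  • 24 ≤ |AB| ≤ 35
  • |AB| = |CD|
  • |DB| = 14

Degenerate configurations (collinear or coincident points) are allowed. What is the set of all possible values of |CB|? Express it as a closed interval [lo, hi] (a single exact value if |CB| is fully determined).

|CB| ∈ [10, 49]  (≈ [10.0000, 49.0000])

|AB| ∈ [24, 35]
|BD| ∈ {14}
|CD| ∈ [24, 35]
|AD| ∈ [10, 49]
|BC| ∈ [10, 49]
|AC| ∈ [0, 84]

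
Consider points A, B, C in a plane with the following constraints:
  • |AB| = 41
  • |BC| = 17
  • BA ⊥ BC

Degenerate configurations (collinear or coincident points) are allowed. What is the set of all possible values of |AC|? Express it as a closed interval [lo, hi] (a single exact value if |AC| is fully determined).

|AC| = √(1970)  (≈ 44.3847)

|AB| ∈ {41}
|BC| ∈ {17}
|AC| ∈ {√(1970)}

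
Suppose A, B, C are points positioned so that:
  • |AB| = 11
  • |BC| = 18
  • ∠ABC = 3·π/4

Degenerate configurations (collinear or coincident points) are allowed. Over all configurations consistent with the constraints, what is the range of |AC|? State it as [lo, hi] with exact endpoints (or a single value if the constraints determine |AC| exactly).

|AB| ∈ {11}
|BC| ∈ {18}
|AC| ∈ {√(198·√(2) + 445)}

|AC| = √(198·√(2) + 445)  (≈ 26.9261)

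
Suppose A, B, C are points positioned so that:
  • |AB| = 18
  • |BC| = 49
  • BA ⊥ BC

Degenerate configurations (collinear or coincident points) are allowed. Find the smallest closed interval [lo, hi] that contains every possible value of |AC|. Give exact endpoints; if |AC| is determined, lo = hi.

|AB| ∈ {18}
|BC| ∈ {49}
|AC| ∈ {5·√(109)}

|AC| = 5·√(109)  (≈ 52.2015)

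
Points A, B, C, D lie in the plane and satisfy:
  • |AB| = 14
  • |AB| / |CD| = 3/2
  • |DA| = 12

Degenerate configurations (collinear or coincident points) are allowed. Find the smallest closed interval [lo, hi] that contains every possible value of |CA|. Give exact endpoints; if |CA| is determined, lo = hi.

|AB| ∈ {14}
|AD| ∈ {12}
|CD| ∈ {28/3}
|BD| ∈ [2, 26]
|AC| ∈ [8/3, 64/3]
|BC| ∈ [0, 106/3]

|CA| ∈ [8/3, 64/3]  (≈ [2.6667, 21.3333])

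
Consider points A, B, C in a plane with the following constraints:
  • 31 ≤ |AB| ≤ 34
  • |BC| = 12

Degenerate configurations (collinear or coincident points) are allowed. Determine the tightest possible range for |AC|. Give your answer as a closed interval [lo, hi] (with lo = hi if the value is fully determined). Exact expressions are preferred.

|AB| ∈ [31, 34]
|BC| ∈ {12}
|AC| ∈ [19, 46]

|AC| ∈ [19, 46]  (≈ [19.0000, 46.0000])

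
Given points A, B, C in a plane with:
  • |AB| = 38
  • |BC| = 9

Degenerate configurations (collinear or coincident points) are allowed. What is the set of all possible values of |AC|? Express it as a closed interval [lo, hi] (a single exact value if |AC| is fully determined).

|AC| ∈ [29, 47]  (≈ [29.0000, 47.0000])

|AB| ∈ {38}
|BC| ∈ {9}
|AC| ∈ [29, 47]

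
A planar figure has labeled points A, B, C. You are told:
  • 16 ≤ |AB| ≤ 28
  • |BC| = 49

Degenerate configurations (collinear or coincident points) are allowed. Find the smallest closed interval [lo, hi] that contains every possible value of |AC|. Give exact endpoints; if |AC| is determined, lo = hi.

|AC| ∈ [21, 77]  (≈ [21.0000, 77.0000])

|AB| ∈ [16, 28]
|BC| ∈ {49}
|AC| ∈ [21, 77]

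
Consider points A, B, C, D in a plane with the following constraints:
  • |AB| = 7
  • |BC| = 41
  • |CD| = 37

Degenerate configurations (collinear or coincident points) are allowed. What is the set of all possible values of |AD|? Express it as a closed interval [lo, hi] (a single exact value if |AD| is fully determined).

|AD| ∈ [0, 85]  (≈ [0.0000, 85.0000])

|AB| ∈ {7}
|BC| ∈ {41}
|CD| ∈ {37}
|AC| ∈ [34, 48]
|BD| ∈ [4, 78]
|AD| ∈ [0, 85]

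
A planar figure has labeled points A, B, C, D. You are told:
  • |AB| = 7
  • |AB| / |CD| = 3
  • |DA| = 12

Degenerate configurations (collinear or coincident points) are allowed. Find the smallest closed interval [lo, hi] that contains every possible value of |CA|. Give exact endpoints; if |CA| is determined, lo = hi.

|AB| ∈ {7}
|AD| ∈ {12}
|CD| ∈ {7/3}
|BD| ∈ [5, 19]
|AC| ∈ [29/3, 43/3]
|BC| ∈ [8/3, 64/3]

|CA| ∈ [29/3, 43/3]  (≈ [9.6667, 14.3333])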